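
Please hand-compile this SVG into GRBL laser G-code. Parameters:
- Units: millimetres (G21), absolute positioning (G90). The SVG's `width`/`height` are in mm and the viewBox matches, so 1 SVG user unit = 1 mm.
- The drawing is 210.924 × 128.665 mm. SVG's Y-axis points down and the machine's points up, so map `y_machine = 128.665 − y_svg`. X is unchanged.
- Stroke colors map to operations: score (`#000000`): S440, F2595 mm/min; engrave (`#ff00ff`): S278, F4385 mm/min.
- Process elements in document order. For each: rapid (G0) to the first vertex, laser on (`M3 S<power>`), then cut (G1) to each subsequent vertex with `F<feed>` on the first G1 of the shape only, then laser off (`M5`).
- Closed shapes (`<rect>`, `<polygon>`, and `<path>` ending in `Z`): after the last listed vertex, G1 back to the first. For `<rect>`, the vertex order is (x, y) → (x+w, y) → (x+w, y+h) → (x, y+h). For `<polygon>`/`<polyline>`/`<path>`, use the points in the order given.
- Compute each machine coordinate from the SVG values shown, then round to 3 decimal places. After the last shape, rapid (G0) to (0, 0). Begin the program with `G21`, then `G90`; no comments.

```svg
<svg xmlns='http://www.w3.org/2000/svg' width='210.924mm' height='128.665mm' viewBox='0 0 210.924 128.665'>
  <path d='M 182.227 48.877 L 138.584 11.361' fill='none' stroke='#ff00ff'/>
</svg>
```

G21
G90
G0 X182.227 Y79.788
M3 S278
G1 X138.584 Y117.304 F4385
M5
G0 X0.000 Y0.000

1 u = 1 mm; y_m = 128.665 − y.

[1] `<path>` line segment, #ff00ff→engrave S278 F4385: (182.227,79.788) → (138.584,117.304)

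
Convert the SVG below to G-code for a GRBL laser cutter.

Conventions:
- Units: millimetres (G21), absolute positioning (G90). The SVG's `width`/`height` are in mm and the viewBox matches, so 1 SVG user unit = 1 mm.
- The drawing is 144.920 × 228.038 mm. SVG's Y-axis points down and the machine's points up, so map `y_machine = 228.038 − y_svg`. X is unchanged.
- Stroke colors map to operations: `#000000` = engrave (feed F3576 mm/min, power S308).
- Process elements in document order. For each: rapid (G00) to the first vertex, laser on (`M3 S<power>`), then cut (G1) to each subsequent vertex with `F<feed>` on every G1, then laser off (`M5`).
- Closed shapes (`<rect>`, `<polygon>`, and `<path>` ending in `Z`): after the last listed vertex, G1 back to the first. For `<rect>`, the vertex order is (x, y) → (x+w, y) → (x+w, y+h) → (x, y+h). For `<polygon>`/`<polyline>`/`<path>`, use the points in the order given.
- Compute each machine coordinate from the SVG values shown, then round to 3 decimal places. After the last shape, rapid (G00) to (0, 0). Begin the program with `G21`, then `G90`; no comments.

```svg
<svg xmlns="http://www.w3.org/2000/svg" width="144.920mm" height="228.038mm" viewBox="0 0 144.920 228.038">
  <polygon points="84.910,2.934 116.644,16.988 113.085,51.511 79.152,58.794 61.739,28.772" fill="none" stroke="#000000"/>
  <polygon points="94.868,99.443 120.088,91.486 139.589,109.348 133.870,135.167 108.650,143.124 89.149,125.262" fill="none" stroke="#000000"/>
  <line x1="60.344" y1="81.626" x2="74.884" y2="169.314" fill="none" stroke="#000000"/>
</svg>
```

viewBox `0 0 144.920 228.038` with mm width/height → 1 unit = 1 mm. Flip: y_m = 228.038 − y_svg.

**Shape 1** — `<polygon>` regular polygon, stroke `#000000` → engrave (S308, F3576). Machine vertices: (84.910,225.104) → (116.644,211.050) → (113.085,176.527) → (79.152,169.244) → (61.739,199.266) → (84.910,225.104). Closed: final G1 returns to the first vertex.

**Shape 2** — `<polygon>` regular polygon, stroke `#000000` → engrave (S308, F3576). Machine vertices: (94.868,128.595) → (120.088,136.552) → (139.589,118.690) → (133.870,92.871) → (108.650,84.914) → (89.149,102.776) → (94.868,128.595). Closed: final G1 returns to the first vertex.

**Shape 3** — `<line>` line segment, stroke `#000000` → engrave (S308, F3576). Machine vertices: (60.344,146.412) → (74.884,58.724). Open path.

G21
G90
G00 X84.910 Y225.104
M3 S308
G1 X116.644 Y211.050 F3576
G1 X113.085 Y176.527 F3576
G1 X79.152 Y169.244 F3576
G1 X61.739 Y199.266 F3576
G1 X84.910 Y225.104 F3576
M5
G00 X94.868 Y128.595
M3 S308
G1 X120.088 Y136.552 F3576
G1 X139.589 Y118.690 F3576
G1 X133.870 Y92.871 F3576
G1 X108.650 Y84.914 F3576
G1 X89.149 Y102.776 F3576
G1 X94.868 Y128.595 F3576
M5
G00 X60.344 Y146.412
M3 S308
G1 X74.884 Y58.724 F3576
M5
G00 X0.000 Y0.000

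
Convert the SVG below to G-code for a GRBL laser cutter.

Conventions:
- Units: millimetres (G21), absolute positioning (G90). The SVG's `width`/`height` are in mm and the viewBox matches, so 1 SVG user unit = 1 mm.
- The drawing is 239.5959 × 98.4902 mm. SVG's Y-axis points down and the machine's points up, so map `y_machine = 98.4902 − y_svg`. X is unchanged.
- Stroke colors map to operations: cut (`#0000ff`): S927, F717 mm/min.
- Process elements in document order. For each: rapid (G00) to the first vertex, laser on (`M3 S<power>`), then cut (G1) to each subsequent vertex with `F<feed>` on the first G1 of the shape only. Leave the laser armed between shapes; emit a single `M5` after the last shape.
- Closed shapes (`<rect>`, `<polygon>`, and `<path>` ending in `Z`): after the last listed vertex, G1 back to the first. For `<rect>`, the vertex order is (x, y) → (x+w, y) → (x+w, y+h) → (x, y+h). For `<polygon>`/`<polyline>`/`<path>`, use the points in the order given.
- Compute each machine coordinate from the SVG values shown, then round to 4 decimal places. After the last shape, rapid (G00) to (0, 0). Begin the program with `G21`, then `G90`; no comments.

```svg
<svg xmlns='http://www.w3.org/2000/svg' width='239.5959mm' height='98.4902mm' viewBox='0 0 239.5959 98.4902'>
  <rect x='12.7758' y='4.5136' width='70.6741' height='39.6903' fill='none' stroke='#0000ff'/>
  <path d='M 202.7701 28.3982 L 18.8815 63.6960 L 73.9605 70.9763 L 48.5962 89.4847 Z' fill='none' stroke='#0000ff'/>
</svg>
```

G21
G90
G00 X12.7758 Y93.9766
M3 S927
G1 X83.4499 Y93.9766 F717
G1 X83.4499 Y54.2863
G1 X12.7758 Y54.2863
G1 X12.7758 Y93.9766
G00 X202.7701 Y70.0920
M3 S927
G1 X18.8815 Y34.7942 F717
G1 X73.9605 Y27.5139
G1 X48.5962 Y9.0055
G1 X202.7701 Y70.0920
M5
G00 X0.0000 Y0.0000

Since the viewBox matches the mm dimensions, user units are millimetres directly. The only transform is the Y-flip y_m = 98.4902 − y_svg.

Shape 1 is a rectangle drawn with `<rect>`. Its stroke #0000ff means cut at S927, F717. After flipping Y the toolpath is (12.7758,93.9766) → (83.4499,93.9766) → (83.4499,54.2863) → (12.7758,54.2863) → (12.7758,93.9766), returning to the start.

Shape 2 is a closed polygon drawn with `<path>`. Its stroke #0000ff means cut at S927, F717. After flipping Y the toolpath is (202.7701,70.0920) → (18.8815,34.7942) → (73.9605,27.5139) → (48.5962,9.0055) → (202.7701,70.0920), returning to the start.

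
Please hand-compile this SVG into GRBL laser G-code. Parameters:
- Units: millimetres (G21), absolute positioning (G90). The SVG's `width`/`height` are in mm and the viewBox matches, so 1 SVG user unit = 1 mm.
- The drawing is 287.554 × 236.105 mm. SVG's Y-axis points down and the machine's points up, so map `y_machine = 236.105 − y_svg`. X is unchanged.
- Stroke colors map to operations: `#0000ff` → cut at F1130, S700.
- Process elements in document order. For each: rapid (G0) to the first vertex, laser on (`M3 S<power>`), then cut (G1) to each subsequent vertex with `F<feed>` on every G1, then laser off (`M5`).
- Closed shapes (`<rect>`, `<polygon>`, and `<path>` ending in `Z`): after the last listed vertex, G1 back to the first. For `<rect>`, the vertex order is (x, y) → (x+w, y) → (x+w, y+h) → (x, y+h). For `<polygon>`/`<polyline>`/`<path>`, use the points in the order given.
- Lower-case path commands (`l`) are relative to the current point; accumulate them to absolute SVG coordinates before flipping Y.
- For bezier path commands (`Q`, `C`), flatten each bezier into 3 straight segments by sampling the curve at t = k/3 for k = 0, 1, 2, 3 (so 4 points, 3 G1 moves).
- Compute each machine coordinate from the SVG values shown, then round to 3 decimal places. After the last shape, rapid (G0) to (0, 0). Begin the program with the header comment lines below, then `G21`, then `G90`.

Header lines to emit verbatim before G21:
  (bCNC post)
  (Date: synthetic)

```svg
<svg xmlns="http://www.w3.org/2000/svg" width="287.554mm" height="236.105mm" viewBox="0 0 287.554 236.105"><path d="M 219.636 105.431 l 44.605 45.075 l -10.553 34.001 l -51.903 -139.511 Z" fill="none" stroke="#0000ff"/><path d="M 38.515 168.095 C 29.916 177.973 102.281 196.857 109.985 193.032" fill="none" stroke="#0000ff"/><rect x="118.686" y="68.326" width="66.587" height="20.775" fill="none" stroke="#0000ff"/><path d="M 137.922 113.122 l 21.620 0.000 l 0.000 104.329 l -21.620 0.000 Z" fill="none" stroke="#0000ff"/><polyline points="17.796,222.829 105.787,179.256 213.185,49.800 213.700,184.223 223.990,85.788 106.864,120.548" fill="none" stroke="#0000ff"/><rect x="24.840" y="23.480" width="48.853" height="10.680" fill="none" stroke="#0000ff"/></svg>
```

(bCNC post)
(Date: synthetic)
G21
G90
G0 X219.636 Y130.674
M3 S700
G1 X264.241 Y85.599 F1130
G1 X253.688 Y51.598 F1130
G1 X201.785 Y191.109 F1130
G1 X219.636 Y130.674 F1130
M5
G0 X38.515 Y68.010
M3 S700
G1 X51.510 Y56.305 F1130
G1 X86.121 Y45.643 F1130
G1 X109.985 Y43.073 F1130
M5
G0 X118.686 Y167.779
M3 S700
G1 X185.273 Y167.779 F1130
G1 X185.273 Y147.004 F1130
G1 X118.686 Y147.004 F1130
G1 X118.686 Y167.779 F1130
M5
G0 X137.922 Y122.983
M3 S700
G1 X159.542 Y122.983 F1130
G1 X159.542 Y18.654 F1130
G1 X137.922 Y18.654 F1130
G1 X137.922 Y122.983 F1130
M5
G0 X17.796 Y13.276
M3 S700
G1 X105.787 Y56.849 F1130
G1 X213.185 Y186.305 F1130
G1 X213.700 Y51.882 F1130
G1 X223.990 Y150.317 F1130
G1 X106.864 Y115.557 F1130
M5
G0 X24.840 Y212.625
M3 S700
G1 X73.693 Y212.625 F1130
G1 X73.693 Y201.945 F1130
G1 X24.840 Y201.945 F1130
G1 X24.840 Y212.625 F1130
M5
G0 X0.000 Y0.000

viewBox `0 0 287.554 236.105` with mm width/height → 1 unit = 1 mm. Flip: y_m = 236.105 − y_svg.

**Shape 1** — `<path>` closed polygon, stroke `#0000ff` → cut (S700, F1130). Machine vertices: (219.636,130.674) → (264.241,85.599) → (253.688,51.598) → (201.785,191.109) → (219.636,130.674). Closed: final G1 returns to the first vertex.

**Shape 2** — `<path>` cubic bezier, stroke `#0000ff` → cut (S700, F1130). Control points (SVG): P0=(38.515,168.095), P1=(29.916,177.973), P2=(102.281,196.857), P3=(109.985,193.032); sampled at t=k/3. Machine vertices: (38.515,68.010) → (51.510,56.305) → (86.121,45.643) → (109.985,43.073). Open path.

**Shape 3** — `<rect>` rectangle, stroke `#0000ff` → cut (S700, F1130). Machine vertices: (118.686,167.779) → (185.273,167.779) → (185.273,147.004) → (118.686,147.004) → (118.686,167.779). Closed: final G1 returns to the first vertex.

**Shape 4** — `<path>` rectangle, stroke `#0000ff` → cut (S700, F1130). Machine vertices: (137.922,122.983) → (159.542,122.983) → (159.542,18.654) → (137.922,18.654) → (137.922,122.983). Closed: final G1 returns to the first vertex.

**Shape 5** — `<polyline>` open polyline, stroke `#0000ff` → cut (S700, F1130). Machine vertices: (17.796,13.276) → (105.787,56.849) → (213.185,186.305) → (213.700,51.882) → (223.990,150.317) → (106.864,115.557). Open path.

**Shape 6** — `<rect>` rectangle, stroke `#0000ff` → cut (S700, F1130). Machine vertices: (24.840,212.625) → (73.693,212.625) → (73.693,201.945) → (24.840,201.945) → (24.840,212.625). Closed: final G1 returns to the first vertex.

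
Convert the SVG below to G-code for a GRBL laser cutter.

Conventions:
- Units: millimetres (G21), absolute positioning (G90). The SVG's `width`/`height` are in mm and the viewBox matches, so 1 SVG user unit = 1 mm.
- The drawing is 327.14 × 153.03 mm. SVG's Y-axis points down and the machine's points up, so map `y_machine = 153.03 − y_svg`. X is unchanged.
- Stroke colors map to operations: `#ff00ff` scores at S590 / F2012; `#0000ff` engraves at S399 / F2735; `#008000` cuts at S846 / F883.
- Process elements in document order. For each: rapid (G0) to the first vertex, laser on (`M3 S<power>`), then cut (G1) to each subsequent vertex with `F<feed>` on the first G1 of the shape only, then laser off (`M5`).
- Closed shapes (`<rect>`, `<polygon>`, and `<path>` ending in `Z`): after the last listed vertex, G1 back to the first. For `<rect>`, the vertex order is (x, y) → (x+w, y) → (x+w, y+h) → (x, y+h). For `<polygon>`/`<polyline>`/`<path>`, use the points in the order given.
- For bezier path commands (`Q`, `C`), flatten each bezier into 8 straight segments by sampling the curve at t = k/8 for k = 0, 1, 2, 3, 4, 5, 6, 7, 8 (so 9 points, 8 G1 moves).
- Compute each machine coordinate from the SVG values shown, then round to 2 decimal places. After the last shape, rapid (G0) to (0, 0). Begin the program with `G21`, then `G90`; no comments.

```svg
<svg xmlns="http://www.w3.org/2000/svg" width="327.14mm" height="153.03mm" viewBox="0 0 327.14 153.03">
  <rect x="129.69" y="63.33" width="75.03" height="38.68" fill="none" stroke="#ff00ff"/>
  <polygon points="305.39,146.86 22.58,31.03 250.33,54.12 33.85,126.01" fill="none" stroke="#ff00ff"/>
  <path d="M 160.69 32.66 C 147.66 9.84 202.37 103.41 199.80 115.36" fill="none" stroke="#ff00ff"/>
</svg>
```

viewBox `0 0 327.14 153.03` with mm width/height → 1 unit = 1 mm. Flip: y_m = 153.03 − y_svg.

**Shape 1** — `<rect>` rectangle, stroke `#ff00ff` → score (S590, F2012). Machine vertices: (129.69,89.70) → (204.72,89.70) → (204.72,51.02) → (129.69,51.02) → (129.69,89.70). Closed: final G1 returns to the first vertex.

**Shape 2** — `<polygon>` closed polygon, stroke `#ff00ff` → score (S590, F2012). Machine vertices: (305.39,6.17) → (22.58,122.00) → (250.33,98.91) → (33.85,27.02) → (305.39,6.17). Closed: final G1 returns to the first vertex.

**Shape 3** — `<path>` cubic bezier, stroke `#ff00ff` → score (S590, F2012). Control points (SVG): P0=(160.69,32.66), P1=(147.66,9.84), P2=(202.37,103.41), P3=(199.80,115.36); sampled at t=k/8. Machine vertices: (160.69,120.37) → (158.73,123.86) → (161.67,118.76) → (168.02,107.38) → (176.32,92.06) → (185.12,75.11) → (192.94,58.84) → (198.32,45.59) → (199.80,37.67). Open path.

G21
G90
G0 X129.69 Y89.70
M3 S590
G1 X204.72 Y89.70 F2012
G1 X204.72 Y51.02
G1 X129.69 Y51.02
G1 X129.69 Y89.70
M5
G0 X305.39 Y6.17
M3 S590
G1 X22.58 Y122.00 F2012
G1 X250.33 Y98.91
G1 X33.85 Y27.02
G1 X305.39 Y6.17
M5
G0 X160.69 Y120.37
M3 S590
G1 X158.73 Y123.86 F2012
G1 X161.67 Y118.76
G1 X168.02 Y107.38
G1 X176.32 Y92.06
G1 X185.12 Y75.11
G1 X192.94 Y58.84
G1 X198.32 Y45.59
G1 X199.80 Y37.67
M5
G0 X0.00 Y0.00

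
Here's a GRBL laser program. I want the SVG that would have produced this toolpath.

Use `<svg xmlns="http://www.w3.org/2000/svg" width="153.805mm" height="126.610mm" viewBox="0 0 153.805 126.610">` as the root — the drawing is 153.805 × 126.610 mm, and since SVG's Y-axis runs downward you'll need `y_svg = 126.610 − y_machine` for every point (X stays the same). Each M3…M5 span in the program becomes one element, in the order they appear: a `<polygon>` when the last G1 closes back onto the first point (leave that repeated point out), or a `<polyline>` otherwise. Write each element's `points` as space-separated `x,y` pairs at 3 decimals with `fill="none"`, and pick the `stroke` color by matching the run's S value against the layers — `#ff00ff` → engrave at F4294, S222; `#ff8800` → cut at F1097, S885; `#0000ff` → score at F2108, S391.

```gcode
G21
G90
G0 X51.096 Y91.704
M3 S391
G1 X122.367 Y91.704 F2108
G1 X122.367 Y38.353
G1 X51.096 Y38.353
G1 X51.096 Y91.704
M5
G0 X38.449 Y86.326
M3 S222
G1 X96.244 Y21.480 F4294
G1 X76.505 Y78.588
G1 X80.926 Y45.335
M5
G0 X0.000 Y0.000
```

<svg xmlns="http://www.w3.org/2000/svg" width="153.805mm" height="126.610mm" viewBox="0 0 153.805 126.610">
  <polygon points="51.096,34.906 122.367,34.906 122.367,88.257 51.096,88.257" fill="none" stroke="#0000ff"/>
  <polyline points="38.449,40.284 96.244,105.130 76.505,48.022 80.926,81.275" fill="none" stroke="#ff00ff"/>
</svg>

Machine Y-up, SVG Y-down with viewBox height 126.610, so y_svg = 126.610 − y_machine; X carries over.

Run 1: the run's S391 means `#0000ff` (score). The run returns to its start, so emit a `<polygon>` with points (Y-flipped): 51.096,34.906 122.367,34.906 122.367,88.257 51.096,88.257.

Run 2: the run's S222 means `#ff00ff` (engrave). The run is open, so emit a `<polyline>` with points (Y-flipped): 38.449,40.284 96.244,105.130 76.505,48.022 80.926,81.275.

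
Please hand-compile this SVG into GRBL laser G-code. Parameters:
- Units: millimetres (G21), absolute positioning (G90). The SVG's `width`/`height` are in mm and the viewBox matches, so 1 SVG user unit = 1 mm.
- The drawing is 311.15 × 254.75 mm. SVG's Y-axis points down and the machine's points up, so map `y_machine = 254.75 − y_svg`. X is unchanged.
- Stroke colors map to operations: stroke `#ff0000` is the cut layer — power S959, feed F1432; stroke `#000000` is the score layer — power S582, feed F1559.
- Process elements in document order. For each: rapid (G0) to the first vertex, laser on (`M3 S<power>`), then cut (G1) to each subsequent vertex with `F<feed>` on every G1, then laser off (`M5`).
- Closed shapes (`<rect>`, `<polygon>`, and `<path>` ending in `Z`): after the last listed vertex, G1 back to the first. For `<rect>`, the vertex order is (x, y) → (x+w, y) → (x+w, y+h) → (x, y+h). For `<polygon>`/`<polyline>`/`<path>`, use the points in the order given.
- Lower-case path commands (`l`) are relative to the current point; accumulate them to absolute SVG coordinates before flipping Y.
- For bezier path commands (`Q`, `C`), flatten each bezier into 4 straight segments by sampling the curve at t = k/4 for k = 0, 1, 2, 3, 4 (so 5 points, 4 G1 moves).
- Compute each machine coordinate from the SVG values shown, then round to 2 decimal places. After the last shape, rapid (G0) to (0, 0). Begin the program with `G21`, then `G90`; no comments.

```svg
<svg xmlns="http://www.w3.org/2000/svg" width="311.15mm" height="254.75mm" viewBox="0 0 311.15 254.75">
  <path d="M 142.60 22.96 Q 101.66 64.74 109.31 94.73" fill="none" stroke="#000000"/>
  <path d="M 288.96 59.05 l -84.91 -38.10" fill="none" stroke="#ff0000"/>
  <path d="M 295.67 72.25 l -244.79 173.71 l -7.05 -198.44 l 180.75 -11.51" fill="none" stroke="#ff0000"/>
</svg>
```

G21
G90
G0 X142.60 Y231.79
M3 S582
G1 X125.17 Y211.64 F1559
G1 X113.81 Y192.96 F1559
G1 X108.52 Y175.75 F1559
G1 X109.31 Y160.02 F1559
M5
G0 X288.96 Y195.70
M3 S959
G1 X204.05 Y233.80 F1432
M5
G0 X295.67 Y182.50
M3 S959
G1 X50.88 Y8.79 F1432
G1 X43.83 Y207.23 F1432
G1 X224.58 Y218.74 F1432
M5
G0 X0.00 Y0.00

viewBox `0 0 311.15 254.75` with mm width/height → 1 unit = 1 mm. Flip: y_m = 254.75 − y_svg.

**Shape 1** — `<path>` quadratic bezier, stroke `#000000` → score (S582, F1559). Control points (SVG): P0=(142.60,22.96), P1=(101.66,64.74), P2=(109.31,94.73); sampled at t=k/4. Machine vertices: (142.60,231.79) → (125.17,211.64) → (113.81,192.96) → (108.52,175.75) → (109.31,160.02). Open path.

**Shape 2** — `<path>` line segment, stroke `#ff0000` → cut (S959, F1432). Machine vertices: (288.96,195.70) → (204.05,233.80). Open path.

**Shape 3** — `<path>` open polyline, stroke `#ff0000` → cut (S959, F1432). Machine vertices: (295.67,182.50) → (50.88,8.79) → (43.83,207.23) → (224.58,218.74). Open path.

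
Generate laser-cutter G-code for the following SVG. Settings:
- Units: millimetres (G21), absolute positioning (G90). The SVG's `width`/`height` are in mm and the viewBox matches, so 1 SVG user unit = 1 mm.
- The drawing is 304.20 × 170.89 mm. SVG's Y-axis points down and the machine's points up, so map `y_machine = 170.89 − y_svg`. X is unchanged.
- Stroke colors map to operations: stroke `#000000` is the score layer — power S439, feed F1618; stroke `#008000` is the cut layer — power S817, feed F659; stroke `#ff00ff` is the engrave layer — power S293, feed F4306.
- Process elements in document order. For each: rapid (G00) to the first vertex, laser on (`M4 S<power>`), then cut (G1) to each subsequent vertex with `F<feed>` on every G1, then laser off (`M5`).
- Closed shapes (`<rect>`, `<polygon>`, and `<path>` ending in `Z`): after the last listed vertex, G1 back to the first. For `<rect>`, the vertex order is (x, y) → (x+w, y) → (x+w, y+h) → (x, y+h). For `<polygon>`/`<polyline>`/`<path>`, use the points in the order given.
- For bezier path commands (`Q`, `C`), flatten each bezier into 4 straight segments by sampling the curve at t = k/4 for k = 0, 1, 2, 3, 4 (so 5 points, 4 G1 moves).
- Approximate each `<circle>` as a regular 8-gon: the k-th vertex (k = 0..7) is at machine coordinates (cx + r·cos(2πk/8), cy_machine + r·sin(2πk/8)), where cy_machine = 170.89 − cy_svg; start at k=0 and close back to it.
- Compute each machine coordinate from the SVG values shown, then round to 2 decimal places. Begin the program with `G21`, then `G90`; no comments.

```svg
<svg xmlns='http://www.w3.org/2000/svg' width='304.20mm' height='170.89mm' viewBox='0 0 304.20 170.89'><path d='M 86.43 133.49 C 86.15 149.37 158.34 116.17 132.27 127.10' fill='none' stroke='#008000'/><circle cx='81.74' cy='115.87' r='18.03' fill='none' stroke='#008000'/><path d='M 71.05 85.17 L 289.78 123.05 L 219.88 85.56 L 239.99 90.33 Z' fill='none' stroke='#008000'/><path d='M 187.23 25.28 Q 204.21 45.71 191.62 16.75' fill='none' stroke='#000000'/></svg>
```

viewBox `0 0 304.20 170.89` with mm width/height → 1 unit = 1 mm. Flip: y_m = 170.89 − y_svg.

**Shape 1** — `<path>` cubic bezier, stroke `#008000` → cut (S817, F659). Control points (SVG): P0=(86.43,133.49), P1=(86.15,149.37), P2=(158.34,116.17), P3=(132.27,127.10); sampled at t=k/4. Machine vertices: (86.43,37.40) → (97.14,33.24) → (119.02,38.74) → (136.07,45.17) → (132.27,43.79). Open path.

**Shape 2** — `<circle>` circle, stroke `#008000` → cut (S817, F659). Machine vertices: (99.77,55.02) → (94.49,67.77) → (81.74,73.05) → (68.99,67.77) → (63.71,55.02) → (68.99,42.27) → (81.74,36.99) → (94.49,42.27) → (99.77,55.02). Closed: final G1 returns to the first vertex.

**Shape 3** — `<path>` closed polygon, stroke `#008000` → cut (S817, F659). Machine vertices: (71.05,85.72) → (289.78,47.84) → (219.88,85.33) → (239.99,80.56) → (71.05,85.72). Closed: final G1 returns to the first vertex.

**Shape 4** — `<path>` quadratic bezier, stroke `#000000` → score (S439, F1618). Control points (SVG): P0=(187.23,25.28), P1=(204.21,45.71), P2=(191.62,16.75); sampled at t=k/4. Machine vertices: (187.23,145.61) → (193.87,138.48) → (196.82,137.53) → (196.07,142.75) → (191.62,154.14). Open path.

G21
G90
G00 X86.43 Y37.40
M4 S817
G1 X97.14 Y33.24 F659
G1 X119.02 Y38.74 F659
G1 X136.07 Y45.17 F659
G1 X132.27 Y43.79 F659
M5
G00 X99.77 Y55.02
M4 S817
G1 X94.49 Y67.77 F659
G1 X81.74 Y73.05 F659
G1 X68.99 Y67.77 F659
G1 X63.71 Y55.02 F659
G1 X68.99 Y42.27 F659
G1 X81.74 Y36.99 F659
G1 X94.49 Y42.27 F659
G1 X99.77 Y55.02 F659
M5
G00 X71.05 Y85.72
M4 S817
G1 X289.78 Y47.84 F659
G1 X219.88 Y85.33 F659
G1 X239.99 Y80.56 F659
G1 X71.05 Y85.72 F659
M5
G00 X187.23 Y145.61
M4 S439
G1 X193.87 Y138.48 F1618
G1 X196.82 Y137.53 F1618
G1 X196.07 Y142.75 F1618
G1 X191.62 Y154.14 F1618
M5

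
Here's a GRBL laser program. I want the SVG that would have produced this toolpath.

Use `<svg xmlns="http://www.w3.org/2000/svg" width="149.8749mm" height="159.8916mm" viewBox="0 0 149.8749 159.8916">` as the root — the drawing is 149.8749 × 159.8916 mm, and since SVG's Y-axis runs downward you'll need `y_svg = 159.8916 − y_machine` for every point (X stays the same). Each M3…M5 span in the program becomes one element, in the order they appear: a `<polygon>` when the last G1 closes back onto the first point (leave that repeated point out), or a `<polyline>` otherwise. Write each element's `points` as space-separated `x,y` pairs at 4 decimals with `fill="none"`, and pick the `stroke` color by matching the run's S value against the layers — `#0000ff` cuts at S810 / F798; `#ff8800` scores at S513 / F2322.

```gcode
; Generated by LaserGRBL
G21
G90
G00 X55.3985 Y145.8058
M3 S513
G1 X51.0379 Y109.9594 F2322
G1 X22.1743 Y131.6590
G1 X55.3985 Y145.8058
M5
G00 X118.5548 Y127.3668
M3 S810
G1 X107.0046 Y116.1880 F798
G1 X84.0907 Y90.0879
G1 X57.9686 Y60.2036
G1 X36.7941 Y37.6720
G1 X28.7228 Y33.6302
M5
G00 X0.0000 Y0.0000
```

<svg xmlns="http://www.w3.org/2000/svg" width="149.8749mm" height="159.8916mm" viewBox="0 0 149.8749 159.8916">
  <polygon points="55.3985,14.0858 51.0379,49.9322 22.1743,28.2326" fill="none" stroke="#ff8800"/>
  <polyline points="118.5548,32.5248 107.0046,43.7036 84.0907,69.8037 57.9686,99.6880 36.7941,122.2196 28.7228,126.2614" fill="none" stroke="#0000ff"/>
</svg>

Machine Y-up, SVG Y-down with viewBox height 159.8916, so y_svg = 159.8916 − y_machine; X carries over.

Run 1: the run's S513 means `#ff8800` (score). The run returns to its start, so emit a `<polygon>` with points (Y-flipped): 55.3985,14.0858 51.0379,49.9322 22.1743,28.2326.

Run 2: the run's S810 means `#0000ff` (cut). The run is open, so emit a `<polyline>` with points (Y-flipped): 118.5548,32.5248 107.0046,43.7036 84.0907,69.8037 57.9686,99.6880 36.7941,122.2196 28.7228,126.2614.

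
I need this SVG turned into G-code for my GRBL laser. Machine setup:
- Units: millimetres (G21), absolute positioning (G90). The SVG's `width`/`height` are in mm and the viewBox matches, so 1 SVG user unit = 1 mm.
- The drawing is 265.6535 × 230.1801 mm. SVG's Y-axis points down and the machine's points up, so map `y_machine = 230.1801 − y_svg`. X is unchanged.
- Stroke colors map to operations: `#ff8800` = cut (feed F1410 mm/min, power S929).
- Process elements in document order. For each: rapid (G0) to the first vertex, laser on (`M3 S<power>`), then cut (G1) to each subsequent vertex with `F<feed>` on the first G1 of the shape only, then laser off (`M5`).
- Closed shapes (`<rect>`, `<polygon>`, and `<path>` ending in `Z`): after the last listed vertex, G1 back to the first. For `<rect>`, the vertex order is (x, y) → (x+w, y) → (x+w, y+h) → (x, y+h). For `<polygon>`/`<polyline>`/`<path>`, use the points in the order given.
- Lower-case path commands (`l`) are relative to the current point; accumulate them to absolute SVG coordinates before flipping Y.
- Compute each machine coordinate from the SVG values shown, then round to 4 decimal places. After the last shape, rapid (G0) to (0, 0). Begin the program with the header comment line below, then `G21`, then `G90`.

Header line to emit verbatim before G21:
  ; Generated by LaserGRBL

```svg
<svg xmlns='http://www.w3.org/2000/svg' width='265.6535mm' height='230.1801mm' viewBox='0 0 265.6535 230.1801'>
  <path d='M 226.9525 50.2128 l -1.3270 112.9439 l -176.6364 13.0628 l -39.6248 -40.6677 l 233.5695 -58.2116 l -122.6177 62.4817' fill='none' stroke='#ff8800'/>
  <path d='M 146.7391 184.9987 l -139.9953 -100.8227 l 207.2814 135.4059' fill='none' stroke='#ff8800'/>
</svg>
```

; Generated by LaserGRBL
G21
G90
G0 X226.9525 Y179.9673
M3 S929
G1 X225.6255 Y67.0234 F1410
G1 X48.9891 Y53.9606
G1 X9.3643 Y94.6283
G1 X242.9338 Y152.8399
G1 X120.3161 Y90.3582
M5
G0 X146.7391 Y45.1814
M3 S929
G1 X6.7438 Y146.0041 F1410
G1 X214.0252 Y10.5982
M5
G0 X0.0000 Y0.0000

Since the viewBox matches the mm dimensions, user units are millimetres directly. The only transform is the Y-flip y_m = 230.1801 − y_svg.

Shape 1 is a open polyline drawn with `<path>`. Its stroke #ff8800 means cut at S929, F1410. After flipping Y the toolpath is (226.9525,179.9673) → (225.6255,67.0234) → (48.9891,53.9606) → (9.3643,94.6283) → (242.9338,152.8399) → (120.3161,90.3582).

Shape 2 is a open polyline drawn with `<path>`. Its stroke #ff8800 means cut at S929, F1410. After flipping Y the toolpath is (146.7391,45.1814) → (6.7438,146.0041) → (214.0252,10.5982).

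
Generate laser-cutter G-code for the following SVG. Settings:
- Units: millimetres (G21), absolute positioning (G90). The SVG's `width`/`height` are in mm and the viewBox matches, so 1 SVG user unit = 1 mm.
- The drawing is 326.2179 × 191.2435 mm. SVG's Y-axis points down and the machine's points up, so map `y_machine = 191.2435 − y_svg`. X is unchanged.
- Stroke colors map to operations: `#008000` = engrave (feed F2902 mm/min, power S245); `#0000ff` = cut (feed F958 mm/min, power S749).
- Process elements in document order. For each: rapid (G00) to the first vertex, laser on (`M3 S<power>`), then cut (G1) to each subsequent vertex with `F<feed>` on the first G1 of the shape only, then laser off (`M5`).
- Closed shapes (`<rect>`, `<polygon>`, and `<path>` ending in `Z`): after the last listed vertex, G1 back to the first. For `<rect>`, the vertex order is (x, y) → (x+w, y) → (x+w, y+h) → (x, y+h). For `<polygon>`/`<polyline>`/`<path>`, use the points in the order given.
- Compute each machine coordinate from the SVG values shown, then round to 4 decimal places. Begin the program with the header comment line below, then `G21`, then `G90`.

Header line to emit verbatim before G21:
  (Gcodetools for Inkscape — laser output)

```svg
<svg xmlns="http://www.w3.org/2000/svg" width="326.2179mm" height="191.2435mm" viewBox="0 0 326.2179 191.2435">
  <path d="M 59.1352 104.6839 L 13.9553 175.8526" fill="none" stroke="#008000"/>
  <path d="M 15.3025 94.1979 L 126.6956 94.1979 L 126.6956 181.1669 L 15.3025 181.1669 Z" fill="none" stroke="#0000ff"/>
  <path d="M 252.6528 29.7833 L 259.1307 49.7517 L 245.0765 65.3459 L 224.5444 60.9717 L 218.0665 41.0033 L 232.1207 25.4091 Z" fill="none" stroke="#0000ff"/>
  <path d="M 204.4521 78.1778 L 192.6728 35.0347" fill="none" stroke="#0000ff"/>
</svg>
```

(Gcodetools for Inkscape — laser output)
G21
G90
G00 X59.1352 Y86.5596
M3 S245
G1 X13.9553 Y15.3909 F2902
M5
G00 X15.3025 Y97.0456
M3 S749
G1 X126.6956 Y97.0456 F958
G1 X126.6956 Y10.0766
G1 X15.3025 Y10.0766
G1 X15.3025 Y97.0456
M5
G00 X252.6528 Y161.4602
M3 S749
G1 X259.1307 Y141.4918 F958
G1 X245.0765 Y125.8976
G1 X224.5444 Y130.2718
G1 X218.0665 Y150.2402
G1 X232.1207 Y165.8344
G1 X252.6528 Y161.4602
M5
G00 X204.4521 Y113.0657
M3 S749
G1 X192.6728 Y156.2088 F958
M5

viewBox `0 0 326.2179 191.2435` with mm width/height → 1 unit = 1 mm. Flip: y_m = 191.2435 − y_svg.

**Shape 1** — `<path>` line segment, stroke `#008000` → engrave (S245, F2902). Machine vertices: (59.1352,86.5596) → (13.9553,15.3909). Open path.

**Shape 2** — `<path>` rectangle, stroke `#0000ff` → cut (S749, F958). Machine vertices: (15.3025,97.0456) → (126.6956,97.0456) → (126.6956,10.0766) → (15.3025,10.0766) → (15.3025,97.0456). Closed: final G1 returns to the first vertex.

**Shape 3** — `<path>` regular polygon, stroke `#0000ff` → cut (S749, F958). Machine vertices: (252.6528,161.4602) → (259.1307,141.4918) → (245.0765,125.8976) → (224.5444,130.2718) → (218.0665,150.2402) → (232.1207,165.8344) → (252.6528,161.4602). Closed: final G1 returns to the first vertex.

**Shape 4** — `<path>` line segment, stroke `#0000ff` → cut (S749, F958). Machine vertices: (204.4521,113.0657) → (192.6728,156.2088). Open path.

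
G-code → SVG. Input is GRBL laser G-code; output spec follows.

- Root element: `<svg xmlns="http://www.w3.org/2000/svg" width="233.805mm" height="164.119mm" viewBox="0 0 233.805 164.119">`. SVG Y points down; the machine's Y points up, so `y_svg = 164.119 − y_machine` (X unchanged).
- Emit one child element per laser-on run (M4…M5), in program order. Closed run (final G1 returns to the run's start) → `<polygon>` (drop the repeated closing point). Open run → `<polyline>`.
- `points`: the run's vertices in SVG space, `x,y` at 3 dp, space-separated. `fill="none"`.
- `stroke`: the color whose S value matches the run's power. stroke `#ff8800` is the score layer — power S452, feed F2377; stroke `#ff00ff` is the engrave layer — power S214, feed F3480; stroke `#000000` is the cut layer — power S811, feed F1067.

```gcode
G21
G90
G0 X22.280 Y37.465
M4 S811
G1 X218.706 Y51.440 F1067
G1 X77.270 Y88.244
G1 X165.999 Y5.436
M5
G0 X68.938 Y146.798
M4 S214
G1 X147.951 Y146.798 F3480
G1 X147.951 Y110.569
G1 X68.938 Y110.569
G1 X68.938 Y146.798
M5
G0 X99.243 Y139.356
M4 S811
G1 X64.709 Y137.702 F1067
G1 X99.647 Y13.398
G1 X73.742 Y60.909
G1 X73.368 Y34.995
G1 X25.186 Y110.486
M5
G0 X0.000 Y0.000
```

y_svg = 164.119 − y_m.

[1] S811→`#000000` (cut); open run; points: 22.280,126.654 218.706,112.679 77.270,75.875 165.999,158.683

[2] S214→`#ff00ff` (engrave); closed run; points: 68.938,17.321 147.951,17.321 147.951,53.550 68.938,53.550

[3] S811→`#000000` (cut); open run; points: 99.243,24.763 64.709,26.417 99.647,150.721 73.742,103.210 73.368,129.124 25.186,53.633

<svg xmlns="http://www.w3.org/2000/svg" width="233.805mm" height="164.119mm" viewBox="0 0 233.805 164.119">
  <polyline points="22.280,126.654 218.706,112.679 77.270,75.875 165.999,158.683" fill="none" stroke="#000000"/>
  <polygon points="68.938,17.321 147.951,17.321 147.951,53.550 68.938,53.550" fill="none" stroke="#ff00ff"/>
  <polyline points="99.243,24.763 64.709,26.417 99.647,150.721 73.742,103.210 73.368,129.124 25.186,53.633" fill="none" stroke="#000000"/>
</svg>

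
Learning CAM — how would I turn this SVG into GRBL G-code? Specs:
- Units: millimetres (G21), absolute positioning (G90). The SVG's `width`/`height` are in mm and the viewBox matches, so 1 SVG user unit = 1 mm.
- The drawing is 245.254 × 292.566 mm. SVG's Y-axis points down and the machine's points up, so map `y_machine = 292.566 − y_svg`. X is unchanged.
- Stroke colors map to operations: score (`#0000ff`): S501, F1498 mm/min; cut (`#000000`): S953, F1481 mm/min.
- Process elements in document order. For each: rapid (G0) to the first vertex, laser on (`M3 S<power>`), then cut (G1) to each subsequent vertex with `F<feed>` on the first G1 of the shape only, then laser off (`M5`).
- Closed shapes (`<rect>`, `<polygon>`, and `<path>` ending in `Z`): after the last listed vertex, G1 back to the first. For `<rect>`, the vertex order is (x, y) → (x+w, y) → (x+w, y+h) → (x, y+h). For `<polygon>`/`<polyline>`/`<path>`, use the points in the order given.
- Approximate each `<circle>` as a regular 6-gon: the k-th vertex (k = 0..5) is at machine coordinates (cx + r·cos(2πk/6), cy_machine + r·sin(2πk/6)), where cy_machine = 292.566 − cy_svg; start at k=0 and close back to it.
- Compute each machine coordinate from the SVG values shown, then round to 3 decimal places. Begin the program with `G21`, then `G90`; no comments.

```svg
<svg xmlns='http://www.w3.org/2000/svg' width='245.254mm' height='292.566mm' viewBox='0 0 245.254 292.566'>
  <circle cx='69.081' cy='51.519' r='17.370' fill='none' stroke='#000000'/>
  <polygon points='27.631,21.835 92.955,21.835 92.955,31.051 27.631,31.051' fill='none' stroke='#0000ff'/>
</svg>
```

G21
G90
G0 X86.451 Y241.047
M3 S953
G1 X77.766 Y256.090 F1481
G1 X60.396 Y256.090
G1 X51.711 Y241.047
G1 X60.396 Y226.004
G1 X77.766 Y226.004
G1 X86.451 Y241.047
M5
G0 X27.631 Y270.731
M3 S501
G1 X92.955 Y270.731 F1498
G1 X92.955 Y261.515
G1 X27.631 Y261.515
G1 X27.631 Y270.731
M5

1 u = 1 mm; y_m = 292.566 − y.

[1] `<circle>` circle, #000000→cut S953 F1481: (86.451,241.047) → (77.766,256.090) → (60.396,256.090) → (51.711,241.047) → (60.396,226.004) → (77.766,226.004) → (86.451,241.047) (closed)

[2] `<polygon>` rectangle, #0000ff→score S501 F1498: (27.631,270.731) → (92.955,270.731) → (92.955,261.515) → (27.631,261.515) → (27.631,270.731) (closed)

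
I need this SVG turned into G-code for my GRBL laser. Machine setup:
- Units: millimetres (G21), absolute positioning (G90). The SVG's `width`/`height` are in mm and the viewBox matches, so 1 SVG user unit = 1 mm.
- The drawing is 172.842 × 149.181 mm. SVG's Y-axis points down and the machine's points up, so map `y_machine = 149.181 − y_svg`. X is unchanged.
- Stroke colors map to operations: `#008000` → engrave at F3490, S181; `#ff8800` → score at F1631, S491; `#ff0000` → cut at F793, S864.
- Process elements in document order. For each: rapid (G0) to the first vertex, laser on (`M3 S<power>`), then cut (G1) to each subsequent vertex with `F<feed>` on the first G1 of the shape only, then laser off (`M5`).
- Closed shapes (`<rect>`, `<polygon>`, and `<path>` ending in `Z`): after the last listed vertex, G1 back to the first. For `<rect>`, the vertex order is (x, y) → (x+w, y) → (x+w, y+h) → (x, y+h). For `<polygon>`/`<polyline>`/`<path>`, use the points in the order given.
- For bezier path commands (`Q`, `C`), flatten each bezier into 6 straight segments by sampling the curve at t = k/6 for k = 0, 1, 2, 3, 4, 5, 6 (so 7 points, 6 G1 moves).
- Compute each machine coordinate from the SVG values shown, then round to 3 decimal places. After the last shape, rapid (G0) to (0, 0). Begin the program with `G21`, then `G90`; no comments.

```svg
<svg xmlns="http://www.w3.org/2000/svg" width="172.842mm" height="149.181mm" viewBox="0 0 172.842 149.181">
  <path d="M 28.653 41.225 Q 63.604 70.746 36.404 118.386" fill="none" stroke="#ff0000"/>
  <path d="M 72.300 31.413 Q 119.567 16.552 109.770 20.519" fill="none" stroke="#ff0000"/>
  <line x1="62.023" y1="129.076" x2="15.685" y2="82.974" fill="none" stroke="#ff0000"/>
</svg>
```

G21
G90
G0 X28.653 Y107.956
M3 S864
G1 X38.577 Y97.612 F793
G1 X45.048 Y86.262
G1 X48.066 Y73.905
G1 X47.632 Y60.542
G1 X43.744 Y46.172
G1 X36.404 Y30.795
M5
G0 X72.300 Y117.768
M3 S864
G1 X86.471 Y122.199 F793
G1 X97.471 Y125.583
G1 X105.301 Y127.922
G1 X109.961 Y129.215
G1 X111.451 Y129.461
G1 X109.770 Y128.662
M5
G0 X62.023 Y20.105
M3 S864
G1 X15.685 Y66.207 F793
M5
G0 X0.000 Y0.000

1 u = 1 mm; y_m = 149.181 − y.

[1] `<path>` quadratic bezier, #ff0000→cut S864 F793: (28.653,107.956) → (38.577,97.612) → (45.048,86.262) → (48.066,73.905) → (47.632,60.542) → (43.744,46.172) → (36.404,30.795)

[2] `<path>` quadratic bezier, #ff0000→cut S864 F793: (72.300,117.768) → (86.471,122.199) → (97.471,125.583) → (105.301,127.922) → (109.961,129.215) → (111.451,129.461) → (109.770,128.662)

[3] `<line>` line segment, #ff0000→cut S864 F793: (62.023,20.105) → (15.685,66.207)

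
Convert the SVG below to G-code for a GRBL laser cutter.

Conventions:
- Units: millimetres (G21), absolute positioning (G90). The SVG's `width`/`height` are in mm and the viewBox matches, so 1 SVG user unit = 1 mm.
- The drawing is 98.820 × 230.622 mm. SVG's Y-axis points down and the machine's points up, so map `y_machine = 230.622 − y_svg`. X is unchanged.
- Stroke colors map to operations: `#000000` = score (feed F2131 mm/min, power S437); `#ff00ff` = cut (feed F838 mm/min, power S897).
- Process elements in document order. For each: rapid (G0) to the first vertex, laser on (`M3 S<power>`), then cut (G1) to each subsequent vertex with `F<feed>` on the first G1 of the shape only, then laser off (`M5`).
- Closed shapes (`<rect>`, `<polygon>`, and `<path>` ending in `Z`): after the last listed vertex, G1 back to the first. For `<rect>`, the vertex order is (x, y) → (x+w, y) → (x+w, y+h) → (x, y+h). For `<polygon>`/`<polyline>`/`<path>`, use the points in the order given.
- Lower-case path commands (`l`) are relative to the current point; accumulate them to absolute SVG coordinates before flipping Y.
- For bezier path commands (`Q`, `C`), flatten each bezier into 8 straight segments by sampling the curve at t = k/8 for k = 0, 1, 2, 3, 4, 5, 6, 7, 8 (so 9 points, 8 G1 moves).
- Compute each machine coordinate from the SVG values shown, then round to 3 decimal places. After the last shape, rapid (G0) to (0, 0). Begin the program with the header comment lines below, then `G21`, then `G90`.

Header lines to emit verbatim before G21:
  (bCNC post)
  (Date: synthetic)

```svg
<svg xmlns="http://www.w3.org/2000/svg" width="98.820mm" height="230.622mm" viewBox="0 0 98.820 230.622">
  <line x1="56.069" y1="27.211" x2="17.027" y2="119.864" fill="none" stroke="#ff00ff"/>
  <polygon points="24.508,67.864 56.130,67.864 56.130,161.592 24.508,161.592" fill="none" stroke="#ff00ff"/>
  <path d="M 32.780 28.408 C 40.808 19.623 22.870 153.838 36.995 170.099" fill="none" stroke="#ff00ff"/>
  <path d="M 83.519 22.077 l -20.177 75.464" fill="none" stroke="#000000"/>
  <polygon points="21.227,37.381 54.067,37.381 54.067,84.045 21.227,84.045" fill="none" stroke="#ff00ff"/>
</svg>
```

(bCNC post)
(Date: synthetic)
G21
G90
G0 X56.069 Y203.411
M3 S897
G1 X17.027 Y110.758 F838
M5
G0 X24.508 Y162.758
M3 S897
G1 X56.130 Y162.758 F838
G1 X56.130 Y69.030
G1 X24.508 Y69.030
G1 X24.508 Y162.758
M5
G0 X32.780 Y202.214
M3 S897
G1 X34.687 Y199.315 F838
G1 X34.839 Y186.068
G1 X33.917 Y165.530
G1 X32.601 Y140.761
G1 X31.571 Y114.817
G1 X31.506 Y90.758
G1 X33.088 Y71.640
G1 X36.995 Y60.523
M5
G0 X83.519 Y208.545
M3 S437
G1 X63.342 Y133.081 F2131
M5
G0 X21.227 Y193.241
M3 S897
G1 X54.067 Y193.241 F838
G1 X54.067 Y146.577
G1 X21.227 Y146.577
G1 X21.227 Y193.241
M5
G0 X0.000 Y0.000

1 u = 1 mm; y_m = 230.622 − y.

[1] `<line>` line segment, #ff00ff→cut S897 F838: (56.069,203.411) → (17.027,110.758)

[2] `<polygon>` rectangle, #ff00ff→cut S897 F838: (24.508,162.758) → (56.130,162.758) → (56.130,69.030) → (24.508,69.030) → (24.508,162.758) (closed)

[3] `<path>` cubic bezier, #ff00ff→cut S897 F838: (32.780,202.214) → (34.687,199.315) → (34.839,186.068) → (33.917,165.530) → (32.601,140.761) → (31.571,114.817) → (31.506,90.758) → (33.088,71.640) → (36.995,60.523)

[4] `<path>` line segment, #000000→score S437 F2131: (83.519,208.545) → (63.342,133.081)

[5] `<polygon>` rectangle, #ff00ff→cut S897 F838: (21.227,193.241) → (54.067,193.241) → (54.067,146.577) → (21.227,146.577) → (21.227,193.241) (closed)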